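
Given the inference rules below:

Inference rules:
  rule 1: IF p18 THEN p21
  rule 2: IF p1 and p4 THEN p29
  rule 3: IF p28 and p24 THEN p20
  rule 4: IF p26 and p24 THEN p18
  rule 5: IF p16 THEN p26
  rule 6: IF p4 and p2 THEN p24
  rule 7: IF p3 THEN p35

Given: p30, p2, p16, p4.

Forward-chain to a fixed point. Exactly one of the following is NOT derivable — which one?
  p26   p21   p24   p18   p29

Round 1: rule 5 [IF p16 THEN p26]; rule 6 [IF p4 and p2 THEN p24]. New: p26, p24.
Round 2: rule 4 [IF p26 and p24 THEN p18]. New: p18.
Round 3: rule 1 [IF p18 THEN p21]. New: p21.
Derived: p18 (round 2), p21 (round 3), p26 (round 1), p24 (round 1). p29 never appears in any round.

p29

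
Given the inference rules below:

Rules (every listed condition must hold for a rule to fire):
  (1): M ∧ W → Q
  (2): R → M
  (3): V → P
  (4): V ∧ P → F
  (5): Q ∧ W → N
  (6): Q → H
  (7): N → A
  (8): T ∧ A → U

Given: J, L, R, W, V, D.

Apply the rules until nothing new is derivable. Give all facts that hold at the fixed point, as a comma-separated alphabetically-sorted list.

A, D, F, H, J, L, M, N, P, Q, R, V, W

Round 1 fires (2), (3), giving M, P.
Round 2 fires (1), (4), giving Q, F.
Round 3 fires (5), (6), giving N, H.
Round 4 fires (7), giving A.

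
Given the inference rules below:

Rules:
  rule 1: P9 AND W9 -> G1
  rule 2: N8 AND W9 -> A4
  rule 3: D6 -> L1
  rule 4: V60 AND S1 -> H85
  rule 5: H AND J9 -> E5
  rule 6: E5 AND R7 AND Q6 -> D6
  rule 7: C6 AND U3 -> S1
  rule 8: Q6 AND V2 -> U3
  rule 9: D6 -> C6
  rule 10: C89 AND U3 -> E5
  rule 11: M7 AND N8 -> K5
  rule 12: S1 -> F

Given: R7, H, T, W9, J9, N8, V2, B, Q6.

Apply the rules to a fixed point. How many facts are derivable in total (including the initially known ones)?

17

[1] rule 2 [N8 AND W9 -> A4]; rule 5 [H AND J9 -> E5]; rule 8 [Q6 AND V2 -> U3]. ⇒ new: A4, E5, U3.
[2] rule 6 [E5 AND R7 AND Q6 -> D6]. ⇒ new: D6.
[3] rule 3 [D6 -> L1]; rule 9 [D6 -> C6]. ⇒ new: L1, C6.
[4] rule 7 [C6 AND U3 -> S1]. ⇒ new: S1.
[5] rule 12 [S1 -> F]. ⇒ new: F.
Closure: {A4, B, C6, D6, E5, F, H, J9, L1, N8, Q6, R7, S1, T, U3, V2, W9} — 17 facts.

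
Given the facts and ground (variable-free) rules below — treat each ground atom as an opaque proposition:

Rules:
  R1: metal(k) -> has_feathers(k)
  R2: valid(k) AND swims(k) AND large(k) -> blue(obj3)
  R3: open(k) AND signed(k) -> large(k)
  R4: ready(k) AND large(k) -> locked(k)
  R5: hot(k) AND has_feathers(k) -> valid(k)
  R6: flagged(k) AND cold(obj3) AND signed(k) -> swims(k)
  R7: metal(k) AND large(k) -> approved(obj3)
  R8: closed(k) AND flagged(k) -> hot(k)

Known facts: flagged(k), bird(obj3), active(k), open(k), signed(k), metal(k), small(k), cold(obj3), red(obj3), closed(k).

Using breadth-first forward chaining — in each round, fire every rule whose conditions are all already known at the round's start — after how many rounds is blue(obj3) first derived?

3

[1] R1 [metal(k) -> has_feathers(k)]; R3 [open(k) AND signed(k) -> large(k)]; R6 [flagged(k) AND cold(obj3) AND signed(k) -> swims(k)]; R8 [closed(k) AND flagged(k) -> hot(k)]. ⇒ new: has_feathers(k), large(k), swims(k), hot(k).
[2] R5 [hot(k) AND has_feathers(k) -> valid(k)]; R7 [metal(k) AND large(k) -> approved(obj3)]. ⇒ new: valid(k), approved(obj3).
[3] R2 [valid(k) AND swims(k) AND large(k) -> blue(obj3)]. ⇒ new: blue(obj3).
blue(obj3) first appears in round 3.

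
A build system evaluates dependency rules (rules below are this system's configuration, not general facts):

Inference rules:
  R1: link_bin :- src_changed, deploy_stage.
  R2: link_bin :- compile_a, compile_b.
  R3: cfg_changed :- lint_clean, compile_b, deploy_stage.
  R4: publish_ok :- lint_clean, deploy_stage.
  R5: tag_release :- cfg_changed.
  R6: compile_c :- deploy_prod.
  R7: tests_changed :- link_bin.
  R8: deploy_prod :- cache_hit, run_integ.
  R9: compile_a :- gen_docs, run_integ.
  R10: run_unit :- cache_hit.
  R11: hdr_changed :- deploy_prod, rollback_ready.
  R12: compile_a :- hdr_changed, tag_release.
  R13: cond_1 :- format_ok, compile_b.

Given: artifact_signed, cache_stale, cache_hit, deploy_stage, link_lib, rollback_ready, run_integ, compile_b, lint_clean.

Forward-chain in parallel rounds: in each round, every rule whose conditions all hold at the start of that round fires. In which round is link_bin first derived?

Round 1 fires R3, R4, R8, R10, giving cfg_changed, publish_ok, deploy_prod, run_unit.
Round 2 fires R5, R6, R11, giving tag_release, compile_c, hdr_changed.
Round 3 fires R12, giving compile_a.
Round 4 fires R2, giving link_bin.
link_bin first appears in round 4.

4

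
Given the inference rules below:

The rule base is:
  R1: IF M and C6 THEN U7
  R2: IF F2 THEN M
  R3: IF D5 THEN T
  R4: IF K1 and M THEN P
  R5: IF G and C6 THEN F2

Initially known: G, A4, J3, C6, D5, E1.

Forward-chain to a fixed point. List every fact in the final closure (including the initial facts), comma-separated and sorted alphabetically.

Round 1: R3 [IF D5 THEN T]; R5 [IF G and C6 THEN F2]. New: T, F2.
Round 2: R2 [IF F2 THEN M]. New: M.
Round 3: R1 [IF M and C6 THEN U7]. New: U7.

A4, C6, D5, E1, F2, G, J3, M, T, U7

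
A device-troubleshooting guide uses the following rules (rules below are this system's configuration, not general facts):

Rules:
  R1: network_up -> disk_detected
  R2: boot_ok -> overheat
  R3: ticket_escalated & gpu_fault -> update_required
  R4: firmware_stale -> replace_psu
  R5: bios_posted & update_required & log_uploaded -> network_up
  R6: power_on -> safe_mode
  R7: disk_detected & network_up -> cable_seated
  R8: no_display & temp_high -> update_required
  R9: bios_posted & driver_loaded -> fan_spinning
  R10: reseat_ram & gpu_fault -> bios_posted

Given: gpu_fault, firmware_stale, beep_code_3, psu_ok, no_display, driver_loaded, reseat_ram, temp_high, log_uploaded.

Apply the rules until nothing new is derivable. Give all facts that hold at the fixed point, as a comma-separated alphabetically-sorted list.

[1] R4 [firmware_stale -> replace_psu]; R8 [no_display & temp_high -> update_required]; R10 [reseat_ram & gpu_fault -> bios_posted]. ⇒ new: replace_psu, update_required, bios_posted.
[2] R5 [bios_posted & update_required & log_uploaded -> network_up]; R9 [bios_posted & driver_loaded -> fan_spinning]. ⇒ new: network_up, fan_spinning.
[3] R1 [network_up -> disk_detected]. ⇒ new: disk_detected.
[4] R7 [disk_detected & network_up -> cable_seated]. ⇒ new: cable_seated.

beep_code_3, bios_posted, cable_seated, disk_detected, driver_loaded, fan_spinning, firmware_stale, gpu_fault, log_uploaded, network_up, no_display, psu_ok, replace_psu, reseat_ram, temp_high, update_required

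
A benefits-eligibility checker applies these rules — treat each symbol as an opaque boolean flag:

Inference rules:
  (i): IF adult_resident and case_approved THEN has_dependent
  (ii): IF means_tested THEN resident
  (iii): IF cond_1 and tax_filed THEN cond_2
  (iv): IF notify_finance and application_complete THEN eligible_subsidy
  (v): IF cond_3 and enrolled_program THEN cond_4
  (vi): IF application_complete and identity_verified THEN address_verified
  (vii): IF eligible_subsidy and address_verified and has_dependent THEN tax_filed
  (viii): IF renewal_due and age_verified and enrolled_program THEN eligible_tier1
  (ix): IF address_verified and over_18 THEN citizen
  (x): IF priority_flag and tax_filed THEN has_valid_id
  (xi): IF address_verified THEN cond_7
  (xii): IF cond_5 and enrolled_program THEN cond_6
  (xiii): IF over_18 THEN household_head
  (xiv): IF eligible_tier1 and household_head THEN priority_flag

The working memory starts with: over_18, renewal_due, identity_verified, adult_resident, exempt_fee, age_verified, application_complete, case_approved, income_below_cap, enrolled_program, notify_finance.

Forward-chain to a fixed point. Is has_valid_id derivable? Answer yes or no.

yes

[1] (i) [IF adult_resident and case_approved THEN has_dependent]; (iv) [IF notify_finance and application_complete THEN eligible_subsidy]; (vi) [IF application_complete and identity_verified THEN address_verified]; (viii) [IF renewal_due and age_verified and enrolled_program THEN eligible_tier1]; (xiii) [IF over_18 THEN household_head]. ⇒ new: has_dependent, eligible_subsidy, address_verified, eligible_tier1, household_head.
[2] (vii) [IF eligible_subsidy and address_verified and has_dependent THEN tax_filed]; (ix) [IF address_verified and over_18 THEN citizen]; (xi) [IF address_verified THEN cond_7]; (xiv) [IF eligible_tier1 and household_head THEN priority_flag]. ⇒ new: tax_filed, citizen, cond_7, priority_flag.
[3] (x) [IF priority_flag and tax_filed THEN has_valid_id]. ⇒ new: has_valid_id.
has_valid_id appears in round 3, so it is derivable.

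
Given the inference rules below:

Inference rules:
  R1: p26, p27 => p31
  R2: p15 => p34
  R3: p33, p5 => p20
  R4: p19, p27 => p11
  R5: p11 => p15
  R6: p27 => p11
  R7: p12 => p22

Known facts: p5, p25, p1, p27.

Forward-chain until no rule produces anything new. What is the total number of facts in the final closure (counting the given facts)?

Round 1: R6 [p27 => p11]. Adds p11.
Round 2: R5 [p11 => p15]. Adds p15.
Round 3: R2 [p15 => p34]. Adds p34.
Closure: {p1, p11, p15, p25, p27, p34, p5} — 7 facts.

7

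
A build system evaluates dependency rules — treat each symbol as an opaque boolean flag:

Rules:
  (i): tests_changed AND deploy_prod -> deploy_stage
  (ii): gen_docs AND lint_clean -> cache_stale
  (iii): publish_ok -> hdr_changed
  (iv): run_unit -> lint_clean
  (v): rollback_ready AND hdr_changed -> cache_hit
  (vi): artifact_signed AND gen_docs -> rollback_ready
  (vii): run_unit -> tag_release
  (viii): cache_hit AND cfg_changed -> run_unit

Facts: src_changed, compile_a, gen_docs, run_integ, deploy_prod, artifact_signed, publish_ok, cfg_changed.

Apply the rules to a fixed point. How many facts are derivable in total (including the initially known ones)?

Round 1 — (iii), (vi), derive hdr_changed, rollback_ready.
Round 2 — (v), derive cache_hit.
Round 3 — (viii), derive run_unit.
Round 4 — (iv), (vii), derive lint_clean, tag_release.
Round 5 — (ii), derive cache_stale.
Closure: {artifact_signed, cache_hit, cache_stale, cfg_changed, compile_a, deploy_prod, gen_docs, hdr_changed, lint_clean, publish_ok, rollback_ready, run_integ, run_unit, src_changed, tag_release} — 15 facts.

15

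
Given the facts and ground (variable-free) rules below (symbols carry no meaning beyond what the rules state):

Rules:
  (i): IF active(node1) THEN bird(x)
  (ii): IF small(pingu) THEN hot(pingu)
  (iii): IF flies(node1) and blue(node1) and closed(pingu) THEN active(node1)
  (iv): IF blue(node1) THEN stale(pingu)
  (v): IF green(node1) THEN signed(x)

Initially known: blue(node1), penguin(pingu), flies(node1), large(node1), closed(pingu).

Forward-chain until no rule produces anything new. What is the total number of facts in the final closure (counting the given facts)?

Round 1 — (iii), (iv), derive active(node1), stale(pingu).
Round 2 — (i), derive bird(x).
Closure: {active(node1), bird(x), blue(node1), closed(pingu), flies(node1), large(node1), penguin(pingu), stale(pingu)} — 8 facts.

8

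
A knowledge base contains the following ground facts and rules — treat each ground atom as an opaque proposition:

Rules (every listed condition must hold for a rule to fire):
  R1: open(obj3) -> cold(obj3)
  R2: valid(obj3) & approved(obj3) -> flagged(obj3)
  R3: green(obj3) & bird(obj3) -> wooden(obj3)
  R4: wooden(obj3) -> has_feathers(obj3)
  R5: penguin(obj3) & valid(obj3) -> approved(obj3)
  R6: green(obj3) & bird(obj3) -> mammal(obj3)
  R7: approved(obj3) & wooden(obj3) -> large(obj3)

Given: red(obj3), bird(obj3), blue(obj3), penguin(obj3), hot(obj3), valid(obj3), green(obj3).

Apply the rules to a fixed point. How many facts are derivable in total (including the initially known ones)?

Round 1 — R3, R5, R6, derive wooden(obj3), approved(obj3), mammal(obj3).
Round 2 — R2, R4, R7, derive flagged(obj3), has_feathers(obj3), large(obj3).
Closure: {approved(obj3), bird(obj3), blue(obj3), flagged(obj3), green(obj3), has_feathers(obj3), hot(obj3), large(obj3), mammal(obj3), penguin(obj3), red(obj3), valid(obj3), wooden(obj3)} — 13 facts.

13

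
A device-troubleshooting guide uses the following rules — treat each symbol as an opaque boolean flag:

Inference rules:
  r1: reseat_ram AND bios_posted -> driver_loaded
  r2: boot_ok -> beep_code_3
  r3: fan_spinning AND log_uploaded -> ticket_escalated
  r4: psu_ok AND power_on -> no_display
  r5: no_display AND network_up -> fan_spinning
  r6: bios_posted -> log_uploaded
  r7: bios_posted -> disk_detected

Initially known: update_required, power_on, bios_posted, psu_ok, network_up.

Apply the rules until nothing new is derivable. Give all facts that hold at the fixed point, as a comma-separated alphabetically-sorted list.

Round 1: r4 [psu_ok AND power_on -> no_display]; r6 [bios_posted -> log_uploaded]; r7 [bios_posted -> disk_detected]. New: no_display, log_uploaded, disk_detected.
Round 2: r5 [no_display AND network_up -> fan_spinning]. New: fan_spinning.
Round 3: r3 [fan_spinning AND log_uploaded -> ticket_escalated]. New: ticket_escalated.

bios_posted, disk_detected, fan_spinning, log_uploaded, network_up, no_display, power_on, psu_ok, ticket_escalated, update_required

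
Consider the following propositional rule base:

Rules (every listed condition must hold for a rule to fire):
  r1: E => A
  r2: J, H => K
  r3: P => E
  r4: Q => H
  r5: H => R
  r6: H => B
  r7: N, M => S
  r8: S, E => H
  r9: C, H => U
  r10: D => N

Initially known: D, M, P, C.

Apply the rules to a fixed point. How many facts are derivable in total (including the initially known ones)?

12

Round 1 — r3, r10, derive E, N.
Round 2 — r1, r7, derive A, S.
Round 3 — r8, derive H.
Round 4 — r5, r6, r9, derive R, B, U.
Closure: {A, B, C, D, E, H, M, N, P, R, S, U} — 12 facts.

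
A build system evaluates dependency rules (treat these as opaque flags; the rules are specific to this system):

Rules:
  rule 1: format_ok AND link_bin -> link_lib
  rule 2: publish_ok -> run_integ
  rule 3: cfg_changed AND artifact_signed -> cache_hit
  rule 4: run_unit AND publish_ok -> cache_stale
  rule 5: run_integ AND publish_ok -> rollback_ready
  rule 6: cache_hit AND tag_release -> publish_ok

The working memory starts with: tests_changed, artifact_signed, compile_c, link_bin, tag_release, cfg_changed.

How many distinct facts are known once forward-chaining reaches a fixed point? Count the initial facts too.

10

Round 1 — rule 3, derive cache_hit.
Round 2 — rule 6, derive publish_ok.
Round 3 — rule 2, derive run_integ.
Round 4 — rule 5, derive rollback_ready.
Closure: {artifact_signed, cache_hit, cfg_changed, compile_c, link_bin, publish_ok, rollback_ready, run_integ, tag_release, tests_changed} — 10 facts.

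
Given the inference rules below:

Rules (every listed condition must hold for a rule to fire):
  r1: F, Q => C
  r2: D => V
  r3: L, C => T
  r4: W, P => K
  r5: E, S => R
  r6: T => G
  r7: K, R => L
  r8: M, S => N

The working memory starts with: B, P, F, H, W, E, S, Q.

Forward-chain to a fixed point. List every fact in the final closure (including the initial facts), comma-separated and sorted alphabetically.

Round 1 — r1, r4, r5, derive C, K, R.
Round 2 — r7, derive L.
Round 3 — r3, derive T.
Round 4 — r6, derive G.

B, C, E, F, G, H, K, L, P, Q, R, S, T, W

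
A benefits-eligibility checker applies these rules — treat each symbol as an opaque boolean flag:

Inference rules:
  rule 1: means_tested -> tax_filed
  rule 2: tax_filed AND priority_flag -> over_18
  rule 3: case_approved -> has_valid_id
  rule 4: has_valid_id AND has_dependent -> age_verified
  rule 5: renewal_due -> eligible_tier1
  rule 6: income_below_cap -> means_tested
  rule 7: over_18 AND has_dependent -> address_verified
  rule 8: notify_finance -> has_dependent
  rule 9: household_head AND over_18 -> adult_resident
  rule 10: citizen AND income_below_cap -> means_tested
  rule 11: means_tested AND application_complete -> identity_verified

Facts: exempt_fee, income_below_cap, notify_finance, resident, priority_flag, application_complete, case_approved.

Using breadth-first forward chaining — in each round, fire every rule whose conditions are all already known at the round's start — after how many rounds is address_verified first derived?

4

[1] rule 3 [case_approved -> has_valid_id]; rule 6 [income_below_cap -> means_tested]; rule 8 [notify_finance -> has_dependent]. ⇒ new: has_valid_id, means_tested, has_dependent.
[2] rule 1 [means_tested -> tax_filed]; rule 4 [has_valid_id AND has_dependent -> age_verified]; rule 11 [means_tested AND application_complete -> identity_verified]. ⇒ new: tax_filed, age_verified, identity_verified.
[3] rule 2 [tax_filed AND priority_flag -> over_18]. ⇒ new: over_18.
[4] rule 7 [over_18 AND has_dependent -> address_verified]. ⇒ new: address_verified.
address_verified first appears in round 4.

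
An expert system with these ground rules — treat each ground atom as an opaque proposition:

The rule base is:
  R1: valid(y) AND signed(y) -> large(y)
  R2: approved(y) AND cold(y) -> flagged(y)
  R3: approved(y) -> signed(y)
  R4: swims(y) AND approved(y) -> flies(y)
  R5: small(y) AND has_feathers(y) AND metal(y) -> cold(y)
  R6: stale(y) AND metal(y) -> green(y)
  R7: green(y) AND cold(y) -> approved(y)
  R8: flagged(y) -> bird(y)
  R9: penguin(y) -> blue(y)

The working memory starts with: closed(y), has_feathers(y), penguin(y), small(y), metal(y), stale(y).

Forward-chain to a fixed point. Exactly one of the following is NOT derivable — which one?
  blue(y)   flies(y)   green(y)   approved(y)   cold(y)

[1] R5 [small(y) AND has_feathers(y) AND metal(y) -> cold(y)]; R6 [stale(y) AND metal(y) -> green(y)]; R9 [penguin(y) -> blue(y)]. ⇒ new: cold(y), green(y), blue(y).
[2] R7 [green(y) AND cold(y) -> approved(y)]. ⇒ new: approved(y).
[3] R2 [approved(y) AND cold(y) -> flagged(y)]; R3 [approved(y) -> signed(y)]. ⇒ new: flagged(y), signed(y).
[4] R8 [flagged(y) -> bird(y)]. ⇒ new: bird(y).
Derived: approved(y) (round 2), blue(y) (round 1), green(y) (round 1), cold(y) (round 1). flies(y) never appears in any round.

flies(y)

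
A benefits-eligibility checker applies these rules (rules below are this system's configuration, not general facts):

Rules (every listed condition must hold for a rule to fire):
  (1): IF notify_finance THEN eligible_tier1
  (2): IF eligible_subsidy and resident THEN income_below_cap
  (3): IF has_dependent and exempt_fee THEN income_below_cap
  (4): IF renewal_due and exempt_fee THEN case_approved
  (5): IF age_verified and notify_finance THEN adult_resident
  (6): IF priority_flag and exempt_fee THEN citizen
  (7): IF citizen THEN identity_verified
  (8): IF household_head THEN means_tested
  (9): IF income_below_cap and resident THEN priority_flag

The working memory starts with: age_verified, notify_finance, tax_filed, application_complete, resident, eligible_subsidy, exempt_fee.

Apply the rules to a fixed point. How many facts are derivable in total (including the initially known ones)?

Round 1: (1) [IF notify_finance THEN eligible_tier1]; (2) [IF eligible_subsidy and resident THEN income_below_cap]; (5) [IF age_verified and notify_finance THEN adult_resident]. New: eligible_tier1, income_below_cap, adult_resident.
Round 2: (9) [IF income_below_cap and resident THEN priority_flag]. New: priority_flag.
Round 3: (6) [IF priority_flag and exempt_fee THEN citizen]. New: citizen.
Round 4: (7) [IF citizen THEN identity_verified]. New: identity_verified.
Closure: {adult_resident, age_verified, application_complete, citizen, eligible_subsidy, eligible_tier1, exempt_fee, identity_verified, income_below_cap, notify_finance, priority_flag, resident, tax_filed} — 13 facts.

13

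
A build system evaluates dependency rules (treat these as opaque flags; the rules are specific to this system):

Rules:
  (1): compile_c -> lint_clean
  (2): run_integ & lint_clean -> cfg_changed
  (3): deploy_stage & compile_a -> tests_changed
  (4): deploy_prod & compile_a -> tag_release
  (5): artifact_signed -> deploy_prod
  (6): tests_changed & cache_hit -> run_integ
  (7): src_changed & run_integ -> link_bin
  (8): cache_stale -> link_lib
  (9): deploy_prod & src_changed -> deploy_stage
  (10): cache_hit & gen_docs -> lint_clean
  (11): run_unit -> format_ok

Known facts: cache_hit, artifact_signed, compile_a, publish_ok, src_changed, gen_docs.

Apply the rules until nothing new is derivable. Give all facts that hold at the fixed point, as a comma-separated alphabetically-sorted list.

Round 1 fires (5), (10), giving deploy_prod, lint_clean.
Round 2 fires (4), (9), giving tag_release, deploy_stage.
Round 3 fires (3), giving tests_changed.
Round 4 fires (6), giving run_integ.
Round 5 fires (2), (7), giving cfg_changed, link_bin.

artifact_signed, cache_hit, cfg_changed, compile_a, deploy_prod, deploy_stage, gen_docs, link_bin, lint_clean, publish_ok, run_integ, src_changed, tag_release, tests_changed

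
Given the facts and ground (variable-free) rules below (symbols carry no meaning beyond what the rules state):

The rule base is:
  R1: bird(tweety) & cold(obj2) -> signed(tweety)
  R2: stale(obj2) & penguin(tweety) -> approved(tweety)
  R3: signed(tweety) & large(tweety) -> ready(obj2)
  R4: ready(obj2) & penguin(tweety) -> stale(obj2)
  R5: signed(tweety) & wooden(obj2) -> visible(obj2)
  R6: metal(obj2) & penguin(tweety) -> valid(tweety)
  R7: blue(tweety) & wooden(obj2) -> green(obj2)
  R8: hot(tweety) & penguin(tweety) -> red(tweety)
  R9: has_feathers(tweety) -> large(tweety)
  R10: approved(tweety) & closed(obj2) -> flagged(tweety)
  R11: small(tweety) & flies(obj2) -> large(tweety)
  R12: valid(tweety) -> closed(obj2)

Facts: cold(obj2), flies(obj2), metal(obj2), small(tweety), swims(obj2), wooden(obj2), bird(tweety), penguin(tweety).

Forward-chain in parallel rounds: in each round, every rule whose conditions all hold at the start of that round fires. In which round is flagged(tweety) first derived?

5

Round 1: R1 [bird(tweety) & cold(obj2) -> signed(tweety)]; R6 [metal(obj2) & penguin(tweety) -> valid(tweety)]; R11 [small(tweety) & flies(obj2) -> large(tweety)]. New: signed(tweety), valid(tweety), large(tweety).
Round 2: R3 [signed(tweety) & large(tweety) -> ready(obj2)]; R5 [signed(tweety) & wooden(obj2) -> visible(obj2)]; R12 [valid(tweety) -> closed(obj2)]. New: ready(obj2), visible(obj2), closed(obj2).
Round 3: R4 [ready(obj2) & penguin(tweety) -> stale(obj2)]. New: stale(obj2).
Round 4: R2 [stale(obj2) & penguin(tweety) -> approved(tweety)]. New: approved(tweety).
Round 5: R10 [approved(tweety) & closed(obj2) -> flagged(tweety)]. New: flagged(tweety).
flagged(tweety) first appears in round 5.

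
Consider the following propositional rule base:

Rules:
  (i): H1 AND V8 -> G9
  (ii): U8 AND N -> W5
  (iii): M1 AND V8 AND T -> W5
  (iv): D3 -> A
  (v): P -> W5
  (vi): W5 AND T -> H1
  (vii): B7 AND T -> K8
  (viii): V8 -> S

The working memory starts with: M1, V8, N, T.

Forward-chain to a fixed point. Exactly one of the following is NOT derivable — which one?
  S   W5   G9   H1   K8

K8

Round 1: (iii) [M1 AND V8 AND T -> W5]; (viii) [V8 -> S]. New: W5, S.
Round 2: (vi) [W5 AND T -> H1]. New: H1.
Round 3: (i) [H1 AND V8 -> G9]. New: G9.
Derived: S (round 1), H1 (round 2), G9 (round 3), W5 (round 1). K8 never appears in any round.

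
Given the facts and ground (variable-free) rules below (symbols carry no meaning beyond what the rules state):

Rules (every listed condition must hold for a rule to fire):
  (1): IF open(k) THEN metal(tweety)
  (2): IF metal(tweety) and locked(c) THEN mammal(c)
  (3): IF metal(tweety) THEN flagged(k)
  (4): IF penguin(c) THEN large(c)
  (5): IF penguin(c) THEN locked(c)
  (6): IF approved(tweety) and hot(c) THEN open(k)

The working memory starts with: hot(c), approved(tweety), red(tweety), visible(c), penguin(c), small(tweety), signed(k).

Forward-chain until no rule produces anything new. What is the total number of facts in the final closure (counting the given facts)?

Round 1 — (4), (5), (6), derive large(c), locked(c), open(k).
Round 2 — (1), derive metal(tweety).
Round 3 — (2), (3), derive mammal(c), flagged(k).
Closure: {approved(tweety), flagged(k), hot(c), large(c), locked(c), mammal(c), metal(tweety), open(k), penguin(c), red(tweety), signed(k), small(tweety), visible(c)} — 13 facts.

13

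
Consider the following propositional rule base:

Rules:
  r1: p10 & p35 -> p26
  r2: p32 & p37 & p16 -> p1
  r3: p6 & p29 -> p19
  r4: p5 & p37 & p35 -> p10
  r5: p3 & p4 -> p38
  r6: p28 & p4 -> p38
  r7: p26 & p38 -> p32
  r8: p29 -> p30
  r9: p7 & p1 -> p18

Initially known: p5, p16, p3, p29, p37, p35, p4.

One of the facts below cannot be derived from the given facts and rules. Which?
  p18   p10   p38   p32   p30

p18

Round 1: r4 [p5 & p37 & p35 -> p10]; r5 [p3 & p4 -> p38]; r8 [p29 -> p30]. New: p10, p38, p30.
Round 2: r1 [p10 & p35 -> p26]. New: p26.
Round 3: r7 [p26 & p38 -> p32]. New: p32.
Round 4: r2 [p32 & p37 & p16 -> p1]. New: p1.
Derived: p10 (round 1), p30 (round 1), p32 (round 3), p38 (round 1). p18 never appears in any round.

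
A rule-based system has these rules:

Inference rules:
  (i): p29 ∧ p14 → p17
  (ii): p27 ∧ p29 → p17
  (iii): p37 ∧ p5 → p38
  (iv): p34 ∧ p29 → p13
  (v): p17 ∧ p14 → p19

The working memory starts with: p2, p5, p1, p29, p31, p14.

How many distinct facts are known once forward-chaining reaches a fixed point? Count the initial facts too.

8

Round 1: (i) [p29 ∧ p14 → p17]. Adds p17.
Round 2: (v) [p17 ∧ p14 → p19]. Adds p19.
Closure: {p1, p14, p17, p19, p2, p29, p31, p5} — 8 facts.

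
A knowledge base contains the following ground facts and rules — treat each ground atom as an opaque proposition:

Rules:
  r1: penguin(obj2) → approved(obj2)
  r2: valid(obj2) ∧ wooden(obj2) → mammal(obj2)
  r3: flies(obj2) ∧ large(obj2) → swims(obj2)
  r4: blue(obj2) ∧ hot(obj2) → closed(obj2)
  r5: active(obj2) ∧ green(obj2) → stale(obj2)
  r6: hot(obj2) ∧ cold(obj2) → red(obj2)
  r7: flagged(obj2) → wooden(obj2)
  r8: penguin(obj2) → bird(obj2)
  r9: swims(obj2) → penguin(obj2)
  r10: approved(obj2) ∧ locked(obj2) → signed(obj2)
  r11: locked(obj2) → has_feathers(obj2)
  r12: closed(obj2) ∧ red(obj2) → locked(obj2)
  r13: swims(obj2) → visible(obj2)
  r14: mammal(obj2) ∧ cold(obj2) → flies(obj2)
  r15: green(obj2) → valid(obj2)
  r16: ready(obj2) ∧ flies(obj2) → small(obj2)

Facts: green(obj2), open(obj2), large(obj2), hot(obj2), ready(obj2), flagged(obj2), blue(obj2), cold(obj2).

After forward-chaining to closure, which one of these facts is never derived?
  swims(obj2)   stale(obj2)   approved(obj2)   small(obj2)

Round 1 — r4, r6, r7, r15, derive closed(obj2), red(obj2), wooden(obj2), valid(obj2).
Round 2 — r2, r12, derive mammal(obj2), locked(obj2).
Round 3 — r11, r14, derive has_feathers(obj2), flies(obj2).
Round 4 — r3, r16, derive swims(obj2), small(obj2).
Round 5 — r9, r13, derive penguin(obj2), visible(obj2).
Round 6 — r1, r8, derive approved(obj2), bird(obj2).
Round 7 — r10, derive signed(obj2).
Derived: approved(obj2) (round 6), small(obj2) (round 4), swims(obj2) (round 4). stale(obj2) never appears in any round.

stale(obj2)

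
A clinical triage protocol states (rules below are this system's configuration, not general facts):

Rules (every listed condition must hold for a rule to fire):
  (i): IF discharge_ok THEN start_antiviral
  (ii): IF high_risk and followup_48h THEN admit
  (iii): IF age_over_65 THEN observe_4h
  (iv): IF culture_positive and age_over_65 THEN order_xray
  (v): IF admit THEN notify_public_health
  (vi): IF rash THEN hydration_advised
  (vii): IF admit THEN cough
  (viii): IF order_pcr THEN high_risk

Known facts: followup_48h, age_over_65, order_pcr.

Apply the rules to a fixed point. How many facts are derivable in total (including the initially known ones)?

Round 1: (iii) [IF age_over_65 THEN observe_4h]; (viii) [IF order_pcr THEN high_risk]. Adds observe_4h, high_risk.
Round 2: (ii) [IF high_risk and followup_48h THEN admit]. Adds admit.
Round 3: (v) [IF admit THEN notify_public_health]; (vii) [IF admit THEN cough]. Adds notify_public_health, cough.
Closure: {admit, age_over_65, cough, followup_48h, high_risk, notify_public_health, observe_4h, order_pcr} — 8 facts.

8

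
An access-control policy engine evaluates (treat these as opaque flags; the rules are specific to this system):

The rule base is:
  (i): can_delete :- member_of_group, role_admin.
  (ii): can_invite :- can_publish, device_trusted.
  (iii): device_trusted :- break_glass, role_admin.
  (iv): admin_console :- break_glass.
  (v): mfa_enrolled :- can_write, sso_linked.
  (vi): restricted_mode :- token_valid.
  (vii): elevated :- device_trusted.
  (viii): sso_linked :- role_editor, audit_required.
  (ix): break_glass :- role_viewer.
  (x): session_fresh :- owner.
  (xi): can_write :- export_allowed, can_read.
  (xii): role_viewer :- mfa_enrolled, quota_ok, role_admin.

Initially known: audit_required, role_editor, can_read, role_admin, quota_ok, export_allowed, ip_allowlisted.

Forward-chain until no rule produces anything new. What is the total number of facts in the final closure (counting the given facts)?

[1] (viii) [sso_linked :- role_editor, audit_required.]; (xi) [can_write :- export_allowed, can_read.]. ⇒ new: sso_linked, can_write.
[2] (v) [mfa_enrolled :- can_write, sso_linked.]. ⇒ new: mfa_enrolled.
[3] (xii) [role_viewer :- mfa_enrolled, quota_ok, role_admin.]. ⇒ new: role_viewer.
[4] (ix) [break_glass :- role_viewer.]. ⇒ new: break_glass.
[5] (iii) [device_trusted :- break_glass, role_admin.]; (iv) [admin_console :- break_glass.]. ⇒ new: device_trusted, admin_console.
[6] (vii) [elevated :- device_trusted.]. ⇒ new: elevated.
Closure: {admin_console, audit_required, break_glass, can_read, can_write, device_trusted, elevated, export_allowed, ip_allowlisted, mfa_enrolled, quota_ok, role_admin, role_editor, role_viewer, sso_linked} — 15 facts.

15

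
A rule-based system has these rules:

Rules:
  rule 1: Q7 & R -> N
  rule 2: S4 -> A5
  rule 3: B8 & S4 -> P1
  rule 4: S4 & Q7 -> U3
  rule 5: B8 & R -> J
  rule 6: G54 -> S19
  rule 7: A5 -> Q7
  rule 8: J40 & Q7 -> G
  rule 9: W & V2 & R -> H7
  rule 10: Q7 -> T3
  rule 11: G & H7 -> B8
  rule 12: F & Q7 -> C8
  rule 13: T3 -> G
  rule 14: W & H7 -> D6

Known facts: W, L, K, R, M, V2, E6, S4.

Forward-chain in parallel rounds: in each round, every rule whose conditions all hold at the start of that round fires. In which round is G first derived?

4

Round 1 — rule 2, rule 9, derive A5, H7.
Round 2 — rule 7, rule 14, derive Q7, D6.
Round 3 — rule 1, rule 4, rule 10, derive N, U3, T3.
Round 4 — rule 13, derive G.
G first appears in round 4.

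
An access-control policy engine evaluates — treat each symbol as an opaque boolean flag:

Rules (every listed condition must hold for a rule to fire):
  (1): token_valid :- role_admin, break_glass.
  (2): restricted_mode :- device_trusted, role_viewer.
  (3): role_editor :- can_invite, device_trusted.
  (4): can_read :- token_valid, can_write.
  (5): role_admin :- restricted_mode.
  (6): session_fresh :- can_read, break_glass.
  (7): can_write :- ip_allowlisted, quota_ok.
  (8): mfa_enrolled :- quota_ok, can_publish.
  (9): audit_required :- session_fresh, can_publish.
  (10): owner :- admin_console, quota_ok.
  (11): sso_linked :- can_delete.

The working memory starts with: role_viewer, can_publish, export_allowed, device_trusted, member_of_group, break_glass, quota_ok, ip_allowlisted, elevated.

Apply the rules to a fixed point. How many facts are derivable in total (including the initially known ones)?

Round 1 fires (2), (7), (8), giving restricted_mode, can_write, mfa_enrolled.
Round 2 fires (5), giving role_admin.
Round 3 fires (1), giving token_valid.
Round 4 fires (4), giving can_read.
Round 5 fires (6), giving session_fresh.
Round 6 fires (9), giving audit_required.
Closure: {audit_required, break_glass, can_publish, can_read, can_write, device_trusted, elevated, export_allowed, ip_allowlisted, member_of_group, mfa_enrolled, quota_ok, restricted_mode, role_admin, role_viewer, session_fresh, token_valid} — 17 facts.

17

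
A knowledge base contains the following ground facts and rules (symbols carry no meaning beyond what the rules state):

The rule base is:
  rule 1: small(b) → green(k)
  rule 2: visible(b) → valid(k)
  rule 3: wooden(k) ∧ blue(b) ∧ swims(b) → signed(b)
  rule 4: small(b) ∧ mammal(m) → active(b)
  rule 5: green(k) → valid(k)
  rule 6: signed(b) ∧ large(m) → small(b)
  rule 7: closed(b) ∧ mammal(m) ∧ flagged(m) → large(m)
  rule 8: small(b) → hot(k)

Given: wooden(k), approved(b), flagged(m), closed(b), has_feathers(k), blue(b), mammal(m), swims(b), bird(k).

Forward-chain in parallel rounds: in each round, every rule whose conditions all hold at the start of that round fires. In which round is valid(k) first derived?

Round 1: rule 3 [wooden(k) ∧ blue(b) ∧ swims(b) → signed(b)]; rule 7 [closed(b) ∧ mammal(m) ∧ flagged(m) → large(m)]. New: signed(b), large(m).
Round 2: rule 6 [signed(b) ∧ large(m) → small(b)]. New: small(b).
Round 3: rule 1 [small(b) → green(k)]; rule 4 [small(b) ∧ mammal(m) → active(b)]; rule 8 [small(b) → hot(k)]. New: green(k), active(b), hot(k).
Round 4: rule 5 [green(k) → valid(k)]. New: valid(k).
valid(k) first appears in round 4.

4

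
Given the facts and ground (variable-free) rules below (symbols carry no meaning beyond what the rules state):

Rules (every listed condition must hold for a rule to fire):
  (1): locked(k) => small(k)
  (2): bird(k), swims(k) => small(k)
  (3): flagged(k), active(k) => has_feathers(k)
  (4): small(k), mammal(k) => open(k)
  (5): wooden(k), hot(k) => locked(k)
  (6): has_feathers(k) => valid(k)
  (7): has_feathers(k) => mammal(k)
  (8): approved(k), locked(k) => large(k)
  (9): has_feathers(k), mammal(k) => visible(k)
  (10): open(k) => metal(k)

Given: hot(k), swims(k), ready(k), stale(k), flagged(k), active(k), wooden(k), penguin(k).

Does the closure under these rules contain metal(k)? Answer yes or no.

Round 1 fires (3), (5), giving has_feathers(k), locked(k).
Round 2 fires (1), (6), (7), giving small(k), valid(k), mammal(k).
Round 3 fires (4), (9), giving open(k), visible(k).
Round 4 fires (10), giving metal(k).
metal(k) appears in round 4, so it is derivable.

yes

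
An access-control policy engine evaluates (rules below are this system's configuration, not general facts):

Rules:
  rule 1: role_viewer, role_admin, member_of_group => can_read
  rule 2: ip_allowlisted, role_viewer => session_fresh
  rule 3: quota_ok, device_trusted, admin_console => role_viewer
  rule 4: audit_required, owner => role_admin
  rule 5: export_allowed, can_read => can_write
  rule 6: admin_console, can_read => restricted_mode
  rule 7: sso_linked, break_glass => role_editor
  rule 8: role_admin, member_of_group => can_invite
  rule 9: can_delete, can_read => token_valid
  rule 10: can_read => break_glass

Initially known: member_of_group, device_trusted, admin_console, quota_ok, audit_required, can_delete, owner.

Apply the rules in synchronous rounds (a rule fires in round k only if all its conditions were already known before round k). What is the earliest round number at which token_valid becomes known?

Round 1: rule 3 [quota_ok, device_trusted, admin_console => role_viewer]; rule 4 [audit_required, owner => role_admin]. New: role_viewer, role_admin.
Round 2: rule 1 [role_viewer, role_admin, member_of_group => can_read]; rule 8 [role_admin, member_of_group => can_invite]. New: can_read, can_invite.
Round 3: rule 6 [admin_console, can_read => restricted_mode]; rule 9 [can_delete, can_read => token_valid]; rule 10 [can_read => break_glass]. New: restricted_mode, token_valid, break_glass.
token_valid first appears in round 3.

3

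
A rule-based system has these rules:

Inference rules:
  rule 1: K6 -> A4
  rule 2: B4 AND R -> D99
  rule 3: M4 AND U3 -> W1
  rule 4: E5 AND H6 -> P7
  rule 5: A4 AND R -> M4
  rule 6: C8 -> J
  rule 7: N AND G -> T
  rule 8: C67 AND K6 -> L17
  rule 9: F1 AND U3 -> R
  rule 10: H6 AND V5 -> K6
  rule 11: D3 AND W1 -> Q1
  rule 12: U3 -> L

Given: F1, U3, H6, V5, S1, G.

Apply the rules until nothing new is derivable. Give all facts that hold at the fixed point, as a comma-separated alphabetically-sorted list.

A4, F1, G, H6, K6, L, M4, R, S1, U3, V5, W1

[1] rule 9 [F1 AND U3 -> R]; rule 10 [H6 AND V5 -> K6]; rule 12 [U3 -> L]. ⇒ new: R, K6, L.
[2] rule 1 [K6 -> A4]. ⇒ new: A4.
[3] rule 5 [A4 AND R -> M4]. ⇒ new: M4.
[4] rule 3 [M4 AND U3 -> W1]. ⇒ new: W1.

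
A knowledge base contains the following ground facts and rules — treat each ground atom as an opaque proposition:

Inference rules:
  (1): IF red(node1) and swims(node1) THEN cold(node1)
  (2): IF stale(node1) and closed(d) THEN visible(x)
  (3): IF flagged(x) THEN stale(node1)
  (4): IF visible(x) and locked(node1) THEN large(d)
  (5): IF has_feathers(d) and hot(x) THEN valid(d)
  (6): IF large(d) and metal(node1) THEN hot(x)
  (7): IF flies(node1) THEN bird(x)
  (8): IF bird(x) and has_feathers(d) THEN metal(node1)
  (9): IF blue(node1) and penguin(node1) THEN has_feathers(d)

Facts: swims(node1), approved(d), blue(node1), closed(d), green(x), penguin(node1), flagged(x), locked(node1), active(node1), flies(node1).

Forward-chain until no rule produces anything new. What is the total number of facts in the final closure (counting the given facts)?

18

Round 1: (3) [IF flagged(x) THEN stale(node1)]; (7) [IF flies(node1) THEN bird(x)]; (9) [IF blue(node1) and penguin(node1) THEN has_feathers(d)]. Adds stale(node1), bird(x), has_feathers(d).
Round 2: (2) [IF stale(node1) and closed(d) THEN visible(x)]; (8) [IF bird(x) and has_feathers(d) THEN metal(node1)]. Adds visible(x), metal(node1).
Round 3: (4) [IF visible(x) and locked(node1) THEN large(d)]. Adds large(d).
Round 4: (6) [IF large(d) and metal(node1) THEN hot(x)]. Adds hot(x).
Round 5: (5) [IF has_feathers(d) and hot(x) THEN valid(d)]. Adds valid(d).
Closure: {active(node1), approved(d), bird(x), blue(node1), closed(d), flagged(x), flies(node1), green(x), has_feathers(d), hot(x), large(d), locked(node1), metal(node1), penguin(node1), stale(node1), swims(node1), valid(d), visible(x)} — 18 facts.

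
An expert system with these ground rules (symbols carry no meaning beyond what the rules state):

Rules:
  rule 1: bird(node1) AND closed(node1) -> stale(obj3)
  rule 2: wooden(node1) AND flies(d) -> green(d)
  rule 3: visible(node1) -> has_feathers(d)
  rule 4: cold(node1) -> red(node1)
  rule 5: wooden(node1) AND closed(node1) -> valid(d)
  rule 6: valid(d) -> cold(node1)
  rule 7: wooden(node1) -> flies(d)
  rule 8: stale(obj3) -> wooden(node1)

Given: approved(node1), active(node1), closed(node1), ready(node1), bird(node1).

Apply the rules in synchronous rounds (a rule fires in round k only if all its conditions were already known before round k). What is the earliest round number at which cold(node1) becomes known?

Round 1: rule 1 [bird(node1) AND closed(node1) -> stale(obj3)]. New: stale(obj3).
Round 2: rule 8 [stale(obj3) -> wooden(node1)]. New: wooden(node1).
Round 3: rule 5 [wooden(node1) AND closed(node1) -> valid(d)]; rule 7 [wooden(node1) -> flies(d)]. New: valid(d), flies(d).
Round 4: rule 2 [wooden(node1) AND flies(d) -> green(d)]; rule 6 [valid(d) -> cold(node1)]. New: green(d), cold(node1).
cold(node1) first appears in round 4.

4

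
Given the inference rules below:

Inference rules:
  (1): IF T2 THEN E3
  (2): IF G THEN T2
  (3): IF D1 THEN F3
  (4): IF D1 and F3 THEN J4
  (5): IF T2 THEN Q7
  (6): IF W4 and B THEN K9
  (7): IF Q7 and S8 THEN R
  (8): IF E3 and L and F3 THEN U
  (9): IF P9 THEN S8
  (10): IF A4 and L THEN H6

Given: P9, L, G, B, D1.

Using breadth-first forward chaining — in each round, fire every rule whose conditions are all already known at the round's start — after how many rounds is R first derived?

Round 1 fires (2), (3), (9), giving T2, F3, S8.
Round 2 fires (1), (4), (5), giving E3, J4, Q7.
Round 3 fires (7), (8), giving R, U.
R first appears in round 3.

3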